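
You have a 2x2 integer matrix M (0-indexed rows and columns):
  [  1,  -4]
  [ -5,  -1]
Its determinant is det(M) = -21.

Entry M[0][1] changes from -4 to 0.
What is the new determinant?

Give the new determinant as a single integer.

Answer: -1

Derivation:
det is linear in row 0: changing M[0][1] by delta changes det by delta * cofactor(0,1).
Cofactor C_01 = (-1)^(0+1) * minor(0,1) = 5
Entry delta = 0 - -4 = 4
Det delta = 4 * 5 = 20
New det = -21 + 20 = -1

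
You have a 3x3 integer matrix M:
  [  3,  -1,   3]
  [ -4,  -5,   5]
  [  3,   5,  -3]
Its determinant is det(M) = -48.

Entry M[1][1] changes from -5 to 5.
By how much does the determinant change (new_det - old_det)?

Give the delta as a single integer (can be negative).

Answer: -180

Derivation:
Cofactor C_11 = -18
Entry delta = 5 - -5 = 10
Det delta = entry_delta * cofactor = 10 * -18 = -180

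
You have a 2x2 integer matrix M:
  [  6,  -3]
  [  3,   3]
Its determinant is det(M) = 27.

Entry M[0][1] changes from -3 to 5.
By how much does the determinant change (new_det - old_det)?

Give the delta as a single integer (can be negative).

Cofactor C_01 = -3
Entry delta = 5 - -3 = 8
Det delta = entry_delta * cofactor = 8 * -3 = -24

Answer: -24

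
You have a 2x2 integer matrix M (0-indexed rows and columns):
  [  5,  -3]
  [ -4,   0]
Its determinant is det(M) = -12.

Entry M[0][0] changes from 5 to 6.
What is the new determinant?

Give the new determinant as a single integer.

Answer: -12

Derivation:
det is linear in row 0: changing M[0][0] by delta changes det by delta * cofactor(0,0).
Cofactor C_00 = (-1)^(0+0) * minor(0,0) = 0
Entry delta = 6 - 5 = 1
Det delta = 1 * 0 = 0
New det = -12 + 0 = -12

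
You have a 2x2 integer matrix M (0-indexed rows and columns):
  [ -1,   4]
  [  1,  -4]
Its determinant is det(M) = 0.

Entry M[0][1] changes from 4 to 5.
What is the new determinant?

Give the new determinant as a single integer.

Answer: -1

Derivation:
det is linear in row 0: changing M[0][1] by delta changes det by delta * cofactor(0,1).
Cofactor C_01 = (-1)^(0+1) * minor(0,1) = -1
Entry delta = 5 - 4 = 1
Det delta = 1 * -1 = -1
New det = 0 + -1 = -1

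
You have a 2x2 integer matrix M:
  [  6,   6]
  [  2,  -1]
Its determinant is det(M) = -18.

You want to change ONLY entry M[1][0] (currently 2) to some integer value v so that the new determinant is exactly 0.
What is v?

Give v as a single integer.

det is linear in entry M[1][0]: det = old_det + (v - 2) * C_10
Cofactor C_10 = -6
Want det = 0: -18 + (v - 2) * -6 = 0
  (v - 2) = 18 / -6 = -3
  v = 2 + (-3) = -1

Answer: -1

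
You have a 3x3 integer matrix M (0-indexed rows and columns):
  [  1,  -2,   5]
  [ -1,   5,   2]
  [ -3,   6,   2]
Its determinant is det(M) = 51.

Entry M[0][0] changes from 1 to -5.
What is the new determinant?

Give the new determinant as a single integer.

Answer: 63

Derivation:
det is linear in row 0: changing M[0][0] by delta changes det by delta * cofactor(0,0).
Cofactor C_00 = (-1)^(0+0) * minor(0,0) = -2
Entry delta = -5 - 1 = -6
Det delta = -6 * -2 = 12
New det = 51 + 12 = 63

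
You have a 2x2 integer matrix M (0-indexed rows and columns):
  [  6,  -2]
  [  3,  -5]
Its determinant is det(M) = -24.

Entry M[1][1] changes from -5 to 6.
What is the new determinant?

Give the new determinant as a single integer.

Answer: 42

Derivation:
det is linear in row 1: changing M[1][1] by delta changes det by delta * cofactor(1,1).
Cofactor C_11 = (-1)^(1+1) * minor(1,1) = 6
Entry delta = 6 - -5 = 11
Det delta = 11 * 6 = 66
New det = -24 + 66 = 42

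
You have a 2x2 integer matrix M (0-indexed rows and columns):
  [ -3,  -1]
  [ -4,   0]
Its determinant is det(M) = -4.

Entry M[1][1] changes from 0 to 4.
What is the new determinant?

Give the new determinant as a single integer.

det is linear in row 1: changing M[1][1] by delta changes det by delta * cofactor(1,1).
Cofactor C_11 = (-1)^(1+1) * minor(1,1) = -3
Entry delta = 4 - 0 = 4
Det delta = 4 * -3 = -12
New det = -4 + -12 = -16

Answer: -16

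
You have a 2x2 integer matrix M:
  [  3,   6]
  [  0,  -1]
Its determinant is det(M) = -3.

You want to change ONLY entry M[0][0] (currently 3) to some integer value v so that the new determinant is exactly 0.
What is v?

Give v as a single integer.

det is linear in entry M[0][0]: det = old_det + (v - 3) * C_00
Cofactor C_00 = -1
Want det = 0: -3 + (v - 3) * -1 = 0
  (v - 3) = 3 / -1 = -3
  v = 3 + (-3) = 0

Answer: 0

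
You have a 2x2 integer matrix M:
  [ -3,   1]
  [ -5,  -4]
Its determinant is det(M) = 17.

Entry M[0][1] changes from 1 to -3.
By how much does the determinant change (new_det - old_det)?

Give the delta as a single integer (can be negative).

Answer: -20

Derivation:
Cofactor C_01 = 5
Entry delta = -3 - 1 = -4
Det delta = entry_delta * cofactor = -4 * 5 = -20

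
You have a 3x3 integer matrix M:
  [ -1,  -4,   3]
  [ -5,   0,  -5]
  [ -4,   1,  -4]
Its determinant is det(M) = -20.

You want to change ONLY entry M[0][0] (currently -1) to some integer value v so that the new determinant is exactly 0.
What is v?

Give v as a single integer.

det is linear in entry M[0][0]: det = old_det + (v - -1) * C_00
Cofactor C_00 = 5
Want det = 0: -20 + (v - -1) * 5 = 0
  (v - -1) = 20 / 5 = 4
  v = -1 + (4) = 3

Answer: 3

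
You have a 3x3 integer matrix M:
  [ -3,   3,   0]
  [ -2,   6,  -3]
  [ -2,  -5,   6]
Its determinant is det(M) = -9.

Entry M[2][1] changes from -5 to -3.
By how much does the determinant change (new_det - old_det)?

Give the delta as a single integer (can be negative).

Cofactor C_21 = -9
Entry delta = -3 - -5 = 2
Det delta = entry_delta * cofactor = 2 * -9 = -18

Answer: -18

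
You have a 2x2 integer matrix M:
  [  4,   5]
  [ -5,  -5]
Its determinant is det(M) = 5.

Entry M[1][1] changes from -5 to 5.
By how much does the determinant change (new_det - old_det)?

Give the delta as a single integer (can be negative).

Answer: 40

Derivation:
Cofactor C_11 = 4
Entry delta = 5 - -5 = 10
Det delta = entry_delta * cofactor = 10 * 4 = 40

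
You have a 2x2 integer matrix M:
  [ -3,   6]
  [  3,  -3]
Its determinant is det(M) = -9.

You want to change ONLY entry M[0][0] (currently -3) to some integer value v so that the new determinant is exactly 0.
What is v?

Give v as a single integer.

Answer: -6

Derivation:
det is linear in entry M[0][0]: det = old_det + (v - -3) * C_00
Cofactor C_00 = -3
Want det = 0: -9 + (v - -3) * -3 = 0
  (v - -3) = 9 / -3 = -3
  v = -3 + (-3) = -6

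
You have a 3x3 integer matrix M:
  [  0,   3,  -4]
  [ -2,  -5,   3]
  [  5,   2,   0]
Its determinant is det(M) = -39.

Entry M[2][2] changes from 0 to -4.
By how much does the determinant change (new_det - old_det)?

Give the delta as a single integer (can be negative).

Answer: -24

Derivation:
Cofactor C_22 = 6
Entry delta = -4 - 0 = -4
Det delta = entry_delta * cofactor = -4 * 6 = -24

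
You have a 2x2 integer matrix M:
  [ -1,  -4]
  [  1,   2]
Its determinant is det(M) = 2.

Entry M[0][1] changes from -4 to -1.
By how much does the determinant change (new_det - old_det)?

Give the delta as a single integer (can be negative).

Answer: -3

Derivation:
Cofactor C_01 = -1
Entry delta = -1 - -4 = 3
Det delta = entry_delta * cofactor = 3 * -1 = -3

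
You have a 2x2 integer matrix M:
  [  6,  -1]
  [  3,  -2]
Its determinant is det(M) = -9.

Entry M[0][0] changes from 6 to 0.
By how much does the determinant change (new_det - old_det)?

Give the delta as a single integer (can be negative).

Answer: 12

Derivation:
Cofactor C_00 = -2
Entry delta = 0 - 6 = -6
Det delta = entry_delta * cofactor = -6 * -2 = 12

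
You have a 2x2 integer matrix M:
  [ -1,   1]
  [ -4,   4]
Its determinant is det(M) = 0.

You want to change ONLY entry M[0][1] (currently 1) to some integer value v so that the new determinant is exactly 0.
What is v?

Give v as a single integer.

det is linear in entry M[0][1]: det = old_det + (v - 1) * C_01
Cofactor C_01 = 4
Want det = 0: 0 + (v - 1) * 4 = 0
  (v - 1) = 0 / 4 = 0
  v = 1 + (0) = 1

Answer: 1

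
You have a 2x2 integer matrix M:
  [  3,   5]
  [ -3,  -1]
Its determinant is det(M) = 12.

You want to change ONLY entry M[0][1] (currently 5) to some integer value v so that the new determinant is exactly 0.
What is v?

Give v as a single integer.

Answer: 1

Derivation:
det is linear in entry M[0][1]: det = old_det + (v - 5) * C_01
Cofactor C_01 = 3
Want det = 0: 12 + (v - 5) * 3 = 0
  (v - 5) = -12 / 3 = -4
  v = 5 + (-4) = 1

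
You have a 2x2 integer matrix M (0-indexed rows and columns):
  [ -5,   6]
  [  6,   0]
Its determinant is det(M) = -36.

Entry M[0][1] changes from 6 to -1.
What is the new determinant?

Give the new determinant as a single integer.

det is linear in row 0: changing M[0][1] by delta changes det by delta * cofactor(0,1).
Cofactor C_01 = (-1)^(0+1) * minor(0,1) = -6
Entry delta = -1 - 6 = -7
Det delta = -7 * -6 = 42
New det = -36 + 42 = 6

Answer: 6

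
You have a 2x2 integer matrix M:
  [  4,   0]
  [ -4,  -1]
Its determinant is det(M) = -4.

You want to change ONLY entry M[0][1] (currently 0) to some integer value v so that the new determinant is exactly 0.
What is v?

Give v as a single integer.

det is linear in entry M[0][1]: det = old_det + (v - 0) * C_01
Cofactor C_01 = 4
Want det = 0: -4 + (v - 0) * 4 = 0
  (v - 0) = 4 / 4 = 1
  v = 0 + (1) = 1

Answer: 1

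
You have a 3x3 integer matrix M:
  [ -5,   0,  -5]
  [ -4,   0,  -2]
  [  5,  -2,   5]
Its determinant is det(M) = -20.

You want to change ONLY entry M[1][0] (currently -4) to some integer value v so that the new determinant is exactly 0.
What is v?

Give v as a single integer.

Answer: -2

Derivation:
det is linear in entry M[1][0]: det = old_det + (v - -4) * C_10
Cofactor C_10 = 10
Want det = 0: -20 + (v - -4) * 10 = 0
  (v - -4) = 20 / 10 = 2
  v = -4 + (2) = -2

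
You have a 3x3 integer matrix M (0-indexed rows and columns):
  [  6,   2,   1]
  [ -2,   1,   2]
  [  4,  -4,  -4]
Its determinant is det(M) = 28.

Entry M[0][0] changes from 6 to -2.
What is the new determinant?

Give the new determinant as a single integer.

det is linear in row 0: changing M[0][0] by delta changes det by delta * cofactor(0,0).
Cofactor C_00 = (-1)^(0+0) * minor(0,0) = 4
Entry delta = -2 - 6 = -8
Det delta = -8 * 4 = -32
New det = 28 + -32 = -4

Answer: -4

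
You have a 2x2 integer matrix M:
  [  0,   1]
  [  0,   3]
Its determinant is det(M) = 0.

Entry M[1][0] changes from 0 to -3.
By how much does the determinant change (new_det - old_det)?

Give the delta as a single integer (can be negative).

Cofactor C_10 = -1
Entry delta = -3 - 0 = -3
Det delta = entry_delta * cofactor = -3 * -1 = 3

Answer: 3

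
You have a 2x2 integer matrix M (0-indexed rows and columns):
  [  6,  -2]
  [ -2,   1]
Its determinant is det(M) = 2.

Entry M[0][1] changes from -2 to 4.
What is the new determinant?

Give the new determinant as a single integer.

det is linear in row 0: changing M[0][1] by delta changes det by delta * cofactor(0,1).
Cofactor C_01 = (-1)^(0+1) * minor(0,1) = 2
Entry delta = 4 - -2 = 6
Det delta = 6 * 2 = 12
New det = 2 + 12 = 14

Answer: 14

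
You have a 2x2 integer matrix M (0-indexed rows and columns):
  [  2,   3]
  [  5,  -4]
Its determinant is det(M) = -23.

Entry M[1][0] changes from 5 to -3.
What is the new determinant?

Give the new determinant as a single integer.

Answer: 1

Derivation:
det is linear in row 1: changing M[1][0] by delta changes det by delta * cofactor(1,0).
Cofactor C_10 = (-1)^(1+0) * minor(1,0) = -3
Entry delta = -3 - 5 = -8
Det delta = -8 * -3 = 24
New det = -23 + 24 = 1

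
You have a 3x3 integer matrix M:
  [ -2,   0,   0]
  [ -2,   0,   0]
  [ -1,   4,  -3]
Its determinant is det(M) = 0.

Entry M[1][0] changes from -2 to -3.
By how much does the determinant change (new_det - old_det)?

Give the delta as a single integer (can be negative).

Cofactor C_10 = 0
Entry delta = -3 - -2 = -1
Det delta = entry_delta * cofactor = -1 * 0 = 0

Answer: 0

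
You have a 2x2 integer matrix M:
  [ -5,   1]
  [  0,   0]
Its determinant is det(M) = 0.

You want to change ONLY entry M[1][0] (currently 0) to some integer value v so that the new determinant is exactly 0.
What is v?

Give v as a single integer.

det is linear in entry M[1][0]: det = old_det + (v - 0) * C_10
Cofactor C_10 = -1
Want det = 0: 0 + (v - 0) * -1 = 0
  (v - 0) = 0 / -1 = 0
  v = 0 + (0) = 0

Answer: 0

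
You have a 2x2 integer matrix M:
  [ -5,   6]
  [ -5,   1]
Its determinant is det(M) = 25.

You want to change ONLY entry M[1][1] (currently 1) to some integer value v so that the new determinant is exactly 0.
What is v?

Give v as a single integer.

det is linear in entry M[1][1]: det = old_det + (v - 1) * C_11
Cofactor C_11 = -5
Want det = 0: 25 + (v - 1) * -5 = 0
  (v - 1) = -25 / -5 = 5
  v = 1 + (5) = 6

Answer: 6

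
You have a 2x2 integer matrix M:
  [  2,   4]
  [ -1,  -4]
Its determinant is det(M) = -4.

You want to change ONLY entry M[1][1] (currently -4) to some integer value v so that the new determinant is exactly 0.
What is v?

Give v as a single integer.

Answer: -2

Derivation:
det is linear in entry M[1][1]: det = old_det + (v - -4) * C_11
Cofactor C_11 = 2
Want det = 0: -4 + (v - -4) * 2 = 0
  (v - -4) = 4 / 2 = 2
  v = -4 + (2) = -2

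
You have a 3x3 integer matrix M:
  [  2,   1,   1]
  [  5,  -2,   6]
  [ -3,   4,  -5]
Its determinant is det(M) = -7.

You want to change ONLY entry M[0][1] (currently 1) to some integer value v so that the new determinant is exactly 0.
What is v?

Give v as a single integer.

det is linear in entry M[0][1]: det = old_det + (v - 1) * C_01
Cofactor C_01 = 7
Want det = 0: -7 + (v - 1) * 7 = 0
  (v - 1) = 7 / 7 = 1
  v = 1 + (1) = 2

Answer: 2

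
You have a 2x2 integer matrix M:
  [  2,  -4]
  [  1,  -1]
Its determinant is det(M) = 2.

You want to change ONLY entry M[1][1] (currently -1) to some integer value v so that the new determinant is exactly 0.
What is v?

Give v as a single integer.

det is linear in entry M[1][1]: det = old_det + (v - -1) * C_11
Cofactor C_11 = 2
Want det = 0: 2 + (v - -1) * 2 = 0
  (v - -1) = -2 / 2 = -1
  v = -1 + (-1) = -2

Answer: -2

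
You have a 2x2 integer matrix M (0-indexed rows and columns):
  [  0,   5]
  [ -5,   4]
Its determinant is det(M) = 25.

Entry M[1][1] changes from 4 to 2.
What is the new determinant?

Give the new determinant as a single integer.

det is linear in row 1: changing M[1][1] by delta changes det by delta * cofactor(1,1).
Cofactor C_11 = (-1)^(1+1) * minor(1,1) = 0
Entry delta = 2 - 4 = -2
Det delta = -2 * 0 = 0
New det = 25 + 0 = 25

Answer: 25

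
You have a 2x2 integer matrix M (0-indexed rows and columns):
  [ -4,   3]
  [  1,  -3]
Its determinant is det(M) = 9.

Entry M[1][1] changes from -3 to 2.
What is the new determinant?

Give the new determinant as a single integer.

det is linear in row 1: changing M[1][1] by delta changes det by delta * cofactor(1,1).
Cofactor C_11 = (-1)^(1+1) * minor(1,1) = -4
Entry delta = 2 - -3 = 5
Det delta = 5 * -4 = -20
New det = 9 + -20 = -11

Answer: -11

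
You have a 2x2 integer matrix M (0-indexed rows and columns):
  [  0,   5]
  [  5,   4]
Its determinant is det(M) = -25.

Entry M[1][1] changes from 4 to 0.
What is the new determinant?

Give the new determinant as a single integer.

Answer: -25

Derivation:
det is linear in row 1: changing M[1][1] by delta changes det by delta * cofactor(1,1).
Cofactor C_11 = (-1)^(1+1) * minor(1,1) = 0
Entry delta = 0 - 4 = -4
Det delta = -4 * 0 = 0
New det = -25 + 0 = -25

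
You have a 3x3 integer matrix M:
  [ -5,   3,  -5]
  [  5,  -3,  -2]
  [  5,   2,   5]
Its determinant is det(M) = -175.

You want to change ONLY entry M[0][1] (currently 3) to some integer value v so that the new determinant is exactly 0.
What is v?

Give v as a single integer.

det is linear in entry M[0][1]: det = old_det + (v - 3) * C_01
Cofactor C_01 = -35
Want det = 0: -175 + (v - 3) * -35 = 0
  (v - 3) = 175 / -35 = -5
  v = 3 + (-5) = -2

Answer: -2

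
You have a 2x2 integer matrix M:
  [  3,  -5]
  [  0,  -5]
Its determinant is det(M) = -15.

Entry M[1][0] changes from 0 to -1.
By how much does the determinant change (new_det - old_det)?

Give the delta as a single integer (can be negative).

Cofactor C_10 = 5
Entry delta = -1 - 0 = -1
Det delta = entry_delta * cofactor = -1 * 5 = -5

Answer: -5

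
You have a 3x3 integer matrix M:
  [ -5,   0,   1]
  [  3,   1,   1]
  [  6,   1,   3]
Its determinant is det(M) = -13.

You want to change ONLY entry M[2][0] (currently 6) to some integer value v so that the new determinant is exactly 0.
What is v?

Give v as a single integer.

Answer: -7

Derivation:
det is linear in entry M[2][0]: det = old_det + (v - 6) * C_20
Cofactor C_20 = -1
Want det = 0: -13 + (v - 6) * -1 = 0
  (v - 6) = 13 / -1 = -13
  v = 6 + (-13) = -7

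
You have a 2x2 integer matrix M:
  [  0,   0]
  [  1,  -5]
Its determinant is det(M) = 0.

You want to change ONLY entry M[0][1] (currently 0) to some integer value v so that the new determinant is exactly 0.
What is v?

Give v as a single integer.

det is linear in entry M[0][1]: det = old_det + (v - 0) * C_01
Cofactor C_01 = -1
Want det = 0: 0 + (v - 0) * -1 = 0
  (v - 0) = 0 / -1 = 0
  v = 0 + (0) = 0

Answer: 0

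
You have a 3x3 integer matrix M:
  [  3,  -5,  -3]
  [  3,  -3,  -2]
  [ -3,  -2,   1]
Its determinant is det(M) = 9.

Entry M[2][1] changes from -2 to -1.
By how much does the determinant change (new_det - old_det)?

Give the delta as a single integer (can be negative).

Cofactor C_21 = -3
Entry delta = -1 - -2 = 1
Det delta = entry_delta * cofactor = 1 * -3 = -3

Answer: -3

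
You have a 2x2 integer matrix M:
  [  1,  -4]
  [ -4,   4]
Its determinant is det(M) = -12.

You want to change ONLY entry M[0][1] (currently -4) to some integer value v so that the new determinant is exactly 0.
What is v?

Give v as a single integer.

Answer: -1

Derivation:
det is linear in entry M[0][1]: det = old_det + (v - -4) * C_01
Cofactor C_01 = 4
Want det = 0: -12 + (v - -4) * 4 = 0
  (v - -4) = 12 / 4 = 3
  v = -4 + (3) = -1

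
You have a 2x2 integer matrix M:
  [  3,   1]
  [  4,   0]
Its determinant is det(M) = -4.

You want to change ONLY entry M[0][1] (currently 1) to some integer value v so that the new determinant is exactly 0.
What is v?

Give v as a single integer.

Answer: 0

Derivation:
det is linear in entry M[0][1]: det = old_det + (v - 1) * C_01
Cofactor C_01 = -4
Want det = 0: -4 + (v - 1) * -4 = 0
  (v - 1) = 4 / -4 = -1
  v = 1 + (-1) = 0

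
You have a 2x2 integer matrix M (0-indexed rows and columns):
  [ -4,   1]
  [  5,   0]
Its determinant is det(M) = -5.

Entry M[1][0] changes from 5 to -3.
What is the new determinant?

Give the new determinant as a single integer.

Answer: 3

Derivation:
det is linear in row 1: changing M[1][0] by delta changes det by delta * cofactor(1,0).
Cofactor C_10 = (-1)^(1+0) * minor(1,0) = -1
Entry delta = -3 - 5 = -8
Det delta = -8 * -1 = 8
New det = -5 + 8 = 3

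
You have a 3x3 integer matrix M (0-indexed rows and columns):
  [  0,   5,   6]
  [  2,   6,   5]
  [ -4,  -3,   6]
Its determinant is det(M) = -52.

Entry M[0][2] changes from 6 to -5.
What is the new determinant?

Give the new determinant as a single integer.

Answer: -250

Derivation:
det is linear in row 0: changing M[0][2] by delta changes det by delta * cofactor(0,2).
Cofactor C_02 = (-1)^(0+2) * minor(0,2) = 18
Entry delta = -5 - 6 = -11
Det delta = -11 * 18 = -198
New det = -52 + -198 = -250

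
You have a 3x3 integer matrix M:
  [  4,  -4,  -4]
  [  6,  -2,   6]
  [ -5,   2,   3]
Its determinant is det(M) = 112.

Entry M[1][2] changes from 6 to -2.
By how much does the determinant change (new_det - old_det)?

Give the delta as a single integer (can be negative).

Cofactor C_12 = 12
Entry delta = -2 - 6 = -8
Det delta = entry_delta * cofactor = -8 * 12 = -96

Answer: -96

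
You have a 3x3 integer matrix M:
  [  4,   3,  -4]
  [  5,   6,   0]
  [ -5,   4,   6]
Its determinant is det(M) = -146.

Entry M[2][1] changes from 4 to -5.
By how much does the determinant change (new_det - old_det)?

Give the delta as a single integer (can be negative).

Answer: 180

Derivation:
Cofactor C_21 = -20
Entry delta = -5 - 4 = -9
Det delta = entry_delta * cofactor = -9 * -20 = 180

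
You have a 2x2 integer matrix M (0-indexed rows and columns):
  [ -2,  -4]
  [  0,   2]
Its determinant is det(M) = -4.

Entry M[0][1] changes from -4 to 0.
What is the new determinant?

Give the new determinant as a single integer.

Answer: -4

Derivation:
det is linear in row 0: changing M[0][1] by delta changes det by delta * cofactor(0,1).
Cofactor C_01 = (-1)^(0+1) * minor(0,1) = 0
Entry delta = 0 - -4 = 4
Det delta = 4 * 0 = 0
New det = -4 + 0 = -4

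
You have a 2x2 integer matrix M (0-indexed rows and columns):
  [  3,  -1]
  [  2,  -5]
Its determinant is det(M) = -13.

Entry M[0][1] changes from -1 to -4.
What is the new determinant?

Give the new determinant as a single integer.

Answer: -7

Derivation:
det is linear in row 0: changing M[0][1] by delta changes det by delta * cofactor(0,1).
Cofactor C_01 = (-1)^(0+1) * minor(0,1) = -2
Entry delta = -4 - -1 = -3
Det delta = -3 * -2 = 6
New det = -13 + 6 = -7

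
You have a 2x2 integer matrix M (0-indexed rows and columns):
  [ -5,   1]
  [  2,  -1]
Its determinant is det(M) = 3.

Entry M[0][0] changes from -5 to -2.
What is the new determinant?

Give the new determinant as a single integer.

det is linear in row 0: changing M[0][0] by delta changes det by delta * cofactor(0,0).
Cofactor C_00 = (-1)^(0+0) * minor(0,0) = -1
Entry delta = -2 - -5 = 3
Det delta = 3 * -1 = -3
New det = 3 + -3 = 0

Answer: 0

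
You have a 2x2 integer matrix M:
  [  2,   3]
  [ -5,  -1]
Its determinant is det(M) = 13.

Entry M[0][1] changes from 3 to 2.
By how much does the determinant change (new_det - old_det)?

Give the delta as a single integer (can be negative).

Cofactor C_01 = 5
Entry delta = 2 - 3 = -1
Det delta = entry_delta * cofactor = -1 * 5 = -5

Answer: -5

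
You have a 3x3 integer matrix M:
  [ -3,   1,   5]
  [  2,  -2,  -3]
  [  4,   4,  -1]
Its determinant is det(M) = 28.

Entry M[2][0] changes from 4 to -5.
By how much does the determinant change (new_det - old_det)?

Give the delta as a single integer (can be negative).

Cofactor C_20 = 7
Entry delta = -5 - 4 = -9
Det delta = entry_delta * cofactor = -9 * 7 = -63

Answer: -63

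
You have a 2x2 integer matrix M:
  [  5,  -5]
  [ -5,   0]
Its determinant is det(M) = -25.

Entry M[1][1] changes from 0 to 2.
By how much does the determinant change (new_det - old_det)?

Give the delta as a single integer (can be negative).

Cofactor C_11 = 5
Entry delta = 2 - 0 = 2
Det delta = entry_delta * cofactor = 2 * 5 = 10

Answer: 10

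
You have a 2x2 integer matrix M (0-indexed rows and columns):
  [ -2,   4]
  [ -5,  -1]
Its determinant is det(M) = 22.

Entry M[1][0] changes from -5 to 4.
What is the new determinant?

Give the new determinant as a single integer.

det is linear in row 1: changing M[1][0] by delta changes det by delta * cofactor(1,0).
Cofactor C_10 = (-1)^(1+0) * minor(1,0) = -4
Entry delta = 4 - -5 = 9
Det delta = 9 * -4 = -36
New det = 22 + -36 = -14

Answer: -14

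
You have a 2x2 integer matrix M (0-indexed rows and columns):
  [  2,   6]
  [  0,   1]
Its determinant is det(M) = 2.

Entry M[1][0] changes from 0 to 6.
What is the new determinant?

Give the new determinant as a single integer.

det is linear in row 1: changing M[1][0] by delta changes det by delta * cofactor(1,0).
Cofactor C_10 = (-1)^(1+0) * minor(1,0) = -6
Entry delta = 6 - 0 = 6
Det delta = 6 * -6 = -36
New det = 2 + -36 = -34

Answer: -34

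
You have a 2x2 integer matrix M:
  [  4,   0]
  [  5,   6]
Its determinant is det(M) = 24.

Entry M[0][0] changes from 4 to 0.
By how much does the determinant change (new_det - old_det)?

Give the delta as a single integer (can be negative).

Answer: -24

Derivation:
Cofactor C_00 = 6
Entry delta = 0 - 4 = -4
Det delta = entry_delta * cofactor = -4 * 6 = -24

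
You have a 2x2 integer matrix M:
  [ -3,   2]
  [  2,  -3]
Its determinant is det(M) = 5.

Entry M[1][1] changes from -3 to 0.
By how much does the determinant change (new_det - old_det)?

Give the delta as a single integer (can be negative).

Cofactor C_11 = -3
Entry delta = 0 - -3 = 3
Det delta = entry_delta * cofactor = 3 * -3 = -9

Answer: -9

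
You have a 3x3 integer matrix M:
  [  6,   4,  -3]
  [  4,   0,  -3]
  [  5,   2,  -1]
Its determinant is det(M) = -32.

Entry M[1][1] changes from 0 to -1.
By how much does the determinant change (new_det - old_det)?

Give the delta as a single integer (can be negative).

Answer: -9

Derivation:
Cofactor C_11 = 9
Entry delta = -1 - 0 = -1
Det delta = entry_delta * cofactor = -1 * 9 = -9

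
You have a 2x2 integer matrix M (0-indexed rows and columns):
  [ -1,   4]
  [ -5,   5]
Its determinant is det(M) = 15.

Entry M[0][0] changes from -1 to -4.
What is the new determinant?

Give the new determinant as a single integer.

det is linear in row 0: changing M[0][0] by delta changes det by delta * cofactor(0,0).
Cofactor C_00 = (-1)^(0+0) * minor(0,0) = 5
Entry delta = -4 - -1 = -3
Det delta = -3 * 5 = -15
New det = 15 + -15 = 0

Answer: 0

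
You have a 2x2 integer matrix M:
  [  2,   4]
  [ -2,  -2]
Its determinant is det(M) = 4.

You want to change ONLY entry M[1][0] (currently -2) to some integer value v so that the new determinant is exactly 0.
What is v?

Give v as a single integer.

det is linear in entry M[1][0]: det = old_det + (v - -2) * C_10
Cofactor C_10 = -4
Want det = 0: 4 + (v - -2) * -4 = 0
  (v - -2) = -4 / -4 = 1
  v = -2 + (1) = -1

Answer: -1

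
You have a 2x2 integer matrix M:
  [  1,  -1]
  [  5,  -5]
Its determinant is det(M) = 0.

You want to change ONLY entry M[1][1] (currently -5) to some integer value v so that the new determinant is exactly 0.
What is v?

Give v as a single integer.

det is linear in entry M[1][1]: det = old_det + (v - -5) * C_11
Cofactor C_11 = 1
Want det = 0: 0 + (v - -5) * 1 = 0
  (v - -5) = 0 / 1 = 0
  v = -5 + (0) = -5

Answer: -5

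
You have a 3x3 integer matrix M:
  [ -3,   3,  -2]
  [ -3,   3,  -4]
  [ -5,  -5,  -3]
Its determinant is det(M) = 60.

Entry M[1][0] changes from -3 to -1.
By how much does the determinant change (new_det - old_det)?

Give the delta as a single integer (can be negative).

Answer: 38

Derivation:
Cofactor C_10 = 19
Entry delta = -1 - -3 = 2
Det delta = entry_delta * cofactor = 2 * 19 = 38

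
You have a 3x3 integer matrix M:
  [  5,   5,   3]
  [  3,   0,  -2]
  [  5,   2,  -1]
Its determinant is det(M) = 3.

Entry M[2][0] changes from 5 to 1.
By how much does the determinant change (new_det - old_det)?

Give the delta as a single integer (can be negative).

Answer: 40

Derivation:
Cofactor C_20 = -10
Entry delta = 1 - 5 = -4
Det delta = entry_delta * cofactor = -4 * -10 = 40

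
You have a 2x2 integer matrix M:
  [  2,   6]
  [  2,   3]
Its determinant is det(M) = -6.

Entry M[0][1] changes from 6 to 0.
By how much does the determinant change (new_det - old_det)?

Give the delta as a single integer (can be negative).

Cofactor C_01 = -2
Entry delta = 0 - 6 = -6
Det delta = entry_delta * cofactor = -6 * -2 = 12

Answer: 12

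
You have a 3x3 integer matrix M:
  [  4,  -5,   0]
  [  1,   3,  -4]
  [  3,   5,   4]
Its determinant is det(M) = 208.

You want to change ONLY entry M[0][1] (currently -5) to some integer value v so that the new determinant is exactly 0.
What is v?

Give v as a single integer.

det is linear in entry M[0][1]: det = old_det + (v - -5) * C_01
Cofactor C_01 = -16
Want det = 0: 208 + (v - -5) * -16 = 0
  (v - -5) = -208 / -16 = 13
  v = -5 + (13) = 8

Answer: 8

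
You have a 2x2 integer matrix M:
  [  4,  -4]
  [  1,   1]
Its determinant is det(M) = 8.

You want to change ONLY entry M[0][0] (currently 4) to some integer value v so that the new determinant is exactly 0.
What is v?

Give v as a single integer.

Answer: -4

Derivation:
det is linear in entry M[0][0]: det = old_det + (v - 4) * C_00
Cofactor C_00 = 1
Want det = 0: 8 + (v - 4) * 1 = 0
  (v - 4) = -8 / 1 = -8
  v = 4 + (-8) = -4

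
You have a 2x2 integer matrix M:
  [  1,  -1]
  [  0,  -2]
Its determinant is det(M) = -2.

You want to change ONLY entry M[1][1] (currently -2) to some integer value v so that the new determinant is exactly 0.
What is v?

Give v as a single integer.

Answer: 0

Derivation:
det is linear in entry M[1][1]: det = old_det + (v - -2) * C_11
Cofactor C_11 = 1
Want det = 0: -2 + (v - -2) * 1 = 0
  (v - -2) = 2 / 1 = 2
  v = -2 + (2) = 0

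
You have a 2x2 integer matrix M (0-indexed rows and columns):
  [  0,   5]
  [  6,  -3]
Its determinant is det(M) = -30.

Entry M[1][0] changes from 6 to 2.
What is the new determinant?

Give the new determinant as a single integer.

det is linear in row 1: changing M[1][0] by delta changes det by delta * cofactor(1,0).
Cofactor C_10 = (-1)^(1+0) * minor(1,0) = -5
Entry delta = 2 - 6 = -4
Det delta = -4 * -5 = 20
New det = -30 + 20 = -10

Answer: -10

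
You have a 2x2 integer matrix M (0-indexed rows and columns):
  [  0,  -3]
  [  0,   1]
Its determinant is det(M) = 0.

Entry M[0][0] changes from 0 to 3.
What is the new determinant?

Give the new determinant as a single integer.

Answer: 3

Derivation:
det is linear in row 0: changing M[0][0] by delta changes det by delta * cofactor(0,0).
Cofactor C_00 = (-1)^(0+0) * minor(0,0) = 1
Entry delta = 3 - 0 = 3
Det delta = 3 * 1 = 3
New det = 0 + 3 = 3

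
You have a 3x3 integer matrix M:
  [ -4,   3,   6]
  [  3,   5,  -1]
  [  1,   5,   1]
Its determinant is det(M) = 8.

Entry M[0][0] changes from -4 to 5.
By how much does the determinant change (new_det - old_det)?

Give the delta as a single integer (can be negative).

Answer: 90

Derivation:
Cofactor C_00 = 10
Entry delta = 5 - -4 = 9
Det delta = entry_delta * cofactor = 9 * 10 = 90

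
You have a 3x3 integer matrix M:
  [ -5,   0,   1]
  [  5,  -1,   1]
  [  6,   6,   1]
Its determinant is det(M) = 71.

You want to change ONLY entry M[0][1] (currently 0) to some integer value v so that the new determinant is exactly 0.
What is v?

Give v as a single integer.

Answer: -71

Derivation:
det is linear in entry M[0][1]: det = old_det + (v - 0) * C_01
Cofactor C_01 = 1
Want det = 0: 71 + (v - 0) * 1 = 0
  (v - 0) = -71 / 1 = -71
  v = 0 + (-71) = -71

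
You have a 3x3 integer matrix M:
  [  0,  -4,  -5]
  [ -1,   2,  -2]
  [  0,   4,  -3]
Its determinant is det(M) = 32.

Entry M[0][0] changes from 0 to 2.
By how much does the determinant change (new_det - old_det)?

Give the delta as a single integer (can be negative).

Answer: 4

Derivation:
Cofactor C_00 = 2
Entry delta = 2 - 0 = 2
Det delta = entry_delta * cofactor = 2 * 2 = 4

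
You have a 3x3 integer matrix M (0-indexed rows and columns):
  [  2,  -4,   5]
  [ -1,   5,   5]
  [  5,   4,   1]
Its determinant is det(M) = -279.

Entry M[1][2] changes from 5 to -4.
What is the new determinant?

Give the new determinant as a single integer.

det is linear in row 1: changing M[1][2] by delta changes det by delta * cofactor(1,2).
Cofactor C_12 = (-1)^(1+2) * minor(1,2) = -28
Entry delta = -4 - 5 = -9
Det delta = -9 * -28 = 252
New det = -279 + 252 = -27

Answer: -27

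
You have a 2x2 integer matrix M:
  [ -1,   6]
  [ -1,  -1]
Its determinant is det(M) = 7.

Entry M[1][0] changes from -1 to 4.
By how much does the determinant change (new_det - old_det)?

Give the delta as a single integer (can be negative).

Answer: -30

Derivation:
Cofactor C_10 = -6
Entry delta = 4 - -1 = 5
Det delta = entry_delta * cofactor = 5 * -6 = -30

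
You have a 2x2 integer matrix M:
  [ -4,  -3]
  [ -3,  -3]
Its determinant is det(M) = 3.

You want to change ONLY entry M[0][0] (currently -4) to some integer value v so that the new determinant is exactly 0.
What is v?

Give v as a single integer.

Answer: -3

Derivation:
det is linear in entry M[0][0]: det = old_det + (v - -4) * C_00
Cofactor C_00 = -3
Want det = 0: 3 + (v - -4) * -3 = 0
  (v - -4) = -3 / -3 = 1
  v = -4 + (1) = -3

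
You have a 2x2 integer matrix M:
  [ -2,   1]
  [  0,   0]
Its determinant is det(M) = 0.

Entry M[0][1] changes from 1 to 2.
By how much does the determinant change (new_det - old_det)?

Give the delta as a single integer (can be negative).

Cofactor C_01 = 0
Entry delta = 2 - 1 = 1
Det delta = entry_delta * cofactor = 1 * 0 = 0

Answer: 0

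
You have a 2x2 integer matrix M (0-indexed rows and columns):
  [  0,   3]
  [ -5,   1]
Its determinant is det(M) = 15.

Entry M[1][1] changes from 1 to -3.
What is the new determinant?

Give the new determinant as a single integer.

det is linear in row 1: changing M[1][1] by delta changes det by delta * cofactor(1,1).
Cofactor C_11 = (-1)^(1+1) * minor(1,1) = 0
Entry delta = -3 - 1 = -4
Det delta = -4 * 0 = 0
New det = 15 + 0 = 15

Answer: 15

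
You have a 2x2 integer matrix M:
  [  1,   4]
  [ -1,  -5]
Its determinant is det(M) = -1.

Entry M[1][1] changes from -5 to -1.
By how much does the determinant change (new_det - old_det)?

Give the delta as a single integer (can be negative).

Answer: 4

Derivation:
Cofactor C_11 = 1
Entry delta = -1 - -5 = 4
Det delta = entry_delta * cofactor = 4 * 1 = 4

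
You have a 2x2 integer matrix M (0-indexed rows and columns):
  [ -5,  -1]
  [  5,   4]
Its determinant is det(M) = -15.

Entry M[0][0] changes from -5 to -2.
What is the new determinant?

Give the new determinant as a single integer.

Answer: -3

Derivation:
det is linear in row 0: changing M[0][0] by delta changes det by delta * cofactor(0,0).
Cofactor C_00 = (-1)^(0+0) * minor(0,0) = 4
Entry delta = -2 - -5 = 3
Det delta = 3 * 4 = 12
New det = -15 + 12 = -3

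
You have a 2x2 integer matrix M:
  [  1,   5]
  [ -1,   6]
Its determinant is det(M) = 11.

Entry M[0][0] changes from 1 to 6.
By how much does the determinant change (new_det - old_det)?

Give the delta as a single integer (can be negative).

Cofactor C_00 = 6
Entry delta = 6 - 1 = 5
Det delta = entry_delta * cofactor = 5 * 6 = 30

Answer: 30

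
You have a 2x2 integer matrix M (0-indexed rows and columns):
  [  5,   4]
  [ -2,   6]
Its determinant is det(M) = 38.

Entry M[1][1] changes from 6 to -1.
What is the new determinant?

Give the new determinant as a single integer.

det is linear in row 1: changing M[1][1] by delta changes det by delta * cofactor(1,1).
Cofactor C_11 = (-1)^(1+1) * minor(1,1) = 5
Entry delta = -1 - 6 = -7
Det delta = -7 * 5 = -35
New det = 38 + -35 = 3

Answer: 3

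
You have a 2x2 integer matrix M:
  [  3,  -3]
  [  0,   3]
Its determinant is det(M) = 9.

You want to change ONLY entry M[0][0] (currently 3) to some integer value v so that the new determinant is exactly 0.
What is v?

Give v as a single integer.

Answer: 0

Derivation:
det is linear in entry M[0][0]: det = old_det + (v - 3) * C_00
Cofactor C_00 = 3
Want det = 0: 9 + (v - 3) * 3 = 0
  (v - 3) = -9 / 3 = -3
  v = 3 + (-3) = 0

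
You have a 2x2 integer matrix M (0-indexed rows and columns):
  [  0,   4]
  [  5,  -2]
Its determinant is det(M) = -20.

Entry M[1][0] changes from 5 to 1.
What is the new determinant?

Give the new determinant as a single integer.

det is linear in row 1: changing M[1][0] by delta changes det by delta * cofactor(1,0).
Cofactor C_10 = (-1)^(1+0) * minor(1,0) = -4
Entry delta = 1 - 5 = -4
Det delta = -4 * -4 = 16
New det = -20 + 16 = -4

Answer: -4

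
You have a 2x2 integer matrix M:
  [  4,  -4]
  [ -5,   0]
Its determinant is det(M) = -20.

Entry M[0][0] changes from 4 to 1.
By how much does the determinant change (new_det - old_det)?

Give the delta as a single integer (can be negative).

Cofactor C_00 = 0
Entry delta = 1 - 4 = -3
Det delta = entry_delta * cofactor = -3 * 0 = 0

Answer: 0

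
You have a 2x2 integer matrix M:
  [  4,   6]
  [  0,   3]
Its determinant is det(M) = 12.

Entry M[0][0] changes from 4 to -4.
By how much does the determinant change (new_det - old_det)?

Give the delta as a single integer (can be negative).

Cofactor C_00 = 3
Entry delta = -4 - 4 = -8
Det delta = entry_delta * cofactor = -8 * 3 = -24

Answer: -24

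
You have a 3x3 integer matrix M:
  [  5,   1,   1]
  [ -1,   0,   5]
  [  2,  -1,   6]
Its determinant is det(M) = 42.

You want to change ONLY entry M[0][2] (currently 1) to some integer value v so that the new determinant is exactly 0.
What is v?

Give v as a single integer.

Answer: -41

Derivation:
det is linear in entry M[0][2]: det = old_det + (v - 1) * C_02
Cofactor C_02 = 1
Want det = 0: 42 + (v - 1) * 1 = 0
  (v - 1) = -42 / 1 = -42
  v = 1 + (-42) = -41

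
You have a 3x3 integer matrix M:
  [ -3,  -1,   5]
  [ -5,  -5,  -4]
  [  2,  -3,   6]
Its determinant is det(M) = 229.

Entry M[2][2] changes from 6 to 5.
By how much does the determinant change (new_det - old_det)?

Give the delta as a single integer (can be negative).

Answer: -10

Derivation:
Cofactor C_22 = 10
Entry delta = 5 - 6 = -1
Det delta = entry_delta * cofactor = -1 * 10 = -10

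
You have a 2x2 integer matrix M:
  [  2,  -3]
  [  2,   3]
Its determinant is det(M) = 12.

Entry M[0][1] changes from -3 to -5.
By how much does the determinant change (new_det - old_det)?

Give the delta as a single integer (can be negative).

Cofactor C_01 = -2
Entry delta = -5 - -3 = -2
Det delta = entry_delta * cofactor = -2 * -2 = 4

Answer: 4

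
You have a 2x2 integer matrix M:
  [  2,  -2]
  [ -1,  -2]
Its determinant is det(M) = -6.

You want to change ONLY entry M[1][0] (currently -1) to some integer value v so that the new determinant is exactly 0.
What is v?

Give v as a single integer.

det is linear in entry M[1][0]: det = old_det + (v - -1) * C_10
Cofactor C_10 = 2
Want det = 0: -6 + (v - -1) * 2 = 0
  (v - -1) = 6 / 2 = 3
  v = -1 + (3) = 2

Answer: 2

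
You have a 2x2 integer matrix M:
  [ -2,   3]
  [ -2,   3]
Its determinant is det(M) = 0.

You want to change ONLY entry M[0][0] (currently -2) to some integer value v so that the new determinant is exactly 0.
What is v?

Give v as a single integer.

Answer: -2

Derivation:
det is linear in entry M[0][0]: det = old_det + (v - -2) * C_00
Cofactor C_00 = 3
Want det = 0: 0 + (v - -2) * 3 = 0
  (v - -2) = 0 / 3 = 0
  v = -2 + (0) = -2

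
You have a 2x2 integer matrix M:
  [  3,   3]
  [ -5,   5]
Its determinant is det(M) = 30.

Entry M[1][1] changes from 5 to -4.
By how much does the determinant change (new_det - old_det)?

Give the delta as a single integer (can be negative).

Cofactor C_11 = 3
Entry delta = -4 - 5 = -9
Det delta = entry_delta * cofactor = -9 * 3 = -27

Answer: -27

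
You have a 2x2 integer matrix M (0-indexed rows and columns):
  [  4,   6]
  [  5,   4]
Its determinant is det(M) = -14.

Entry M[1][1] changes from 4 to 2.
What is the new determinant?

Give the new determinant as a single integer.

Answer: -22

Derivation:
det is linear in row 1: changing M[1][1] by delta changes det by delta * cofactor(1,1).
Cofactor C_11 = (-1)^(1+1) * minor(1,1) = 4
Entry delta = 2 - 4 = -2
Det delta = -2 * 4 = -8
New det = -14 + -8 = -22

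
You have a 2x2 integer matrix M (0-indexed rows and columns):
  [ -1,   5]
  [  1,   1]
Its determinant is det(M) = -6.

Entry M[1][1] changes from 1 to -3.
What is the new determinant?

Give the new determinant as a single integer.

Answer: -2

Derivation:
det is linear in row 1: changing M[1][1] by delta changes det by delta * cofactor(1,1).
Cofactor C_11 = (-1)^(1+1) * minor(1,1) = -1
Entry delta = -3 - 1 = -4
Det delta = -4 * -1 = 4
New det = -6 + 4 = -2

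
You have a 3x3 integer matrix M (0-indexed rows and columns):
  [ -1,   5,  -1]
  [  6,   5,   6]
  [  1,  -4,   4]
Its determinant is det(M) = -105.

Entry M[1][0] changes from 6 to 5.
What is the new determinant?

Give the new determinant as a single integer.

Answer: -89

Derivation:
det is linear in row 1: changing M[1][0] by delta changes det by delta * cofactor(1,0).
Cofactor C_10 = (-1)^(1+0) * minor(1,0) = -16
Entry delta = 5 - 6 = -1
Det delta = -1 * -16 = 16
New det = -105 + 16 = -89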